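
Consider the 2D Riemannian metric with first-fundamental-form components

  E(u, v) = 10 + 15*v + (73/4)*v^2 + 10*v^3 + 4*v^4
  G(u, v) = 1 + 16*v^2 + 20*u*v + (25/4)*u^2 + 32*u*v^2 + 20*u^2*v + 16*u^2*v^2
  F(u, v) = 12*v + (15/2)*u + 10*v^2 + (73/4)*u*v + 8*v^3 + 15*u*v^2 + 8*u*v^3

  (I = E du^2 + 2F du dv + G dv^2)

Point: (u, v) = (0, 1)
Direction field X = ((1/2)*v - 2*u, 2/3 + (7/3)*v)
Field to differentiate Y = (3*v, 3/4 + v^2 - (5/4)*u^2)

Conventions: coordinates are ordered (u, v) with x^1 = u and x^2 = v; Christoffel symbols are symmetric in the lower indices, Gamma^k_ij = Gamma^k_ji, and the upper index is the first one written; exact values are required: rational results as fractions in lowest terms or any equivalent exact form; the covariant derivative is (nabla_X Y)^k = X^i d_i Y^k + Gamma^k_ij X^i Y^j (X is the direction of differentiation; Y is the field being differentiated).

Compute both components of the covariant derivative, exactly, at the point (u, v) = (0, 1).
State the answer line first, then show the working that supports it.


Answer: (nabla_X Y)^u = 41541/2344, (nabla_X Y)^v = 3121/293

E = 229/4, F = 30, G = 17 at the point
E_u = 0, E_v = 195/2, F_u = 195/4, F_v = 56, G_u = 52, G_v = 32
EG - F^2 = 293/4;  g^inv = (4/293) * [[17, -30], [-30, 229/4]]
first-kind symbols [ij,l] = (1/2)(d_i g_jl + d_j g_il - d_l g_ij): [uu,u] = E_u/2 = 0, [uu,v] = F_u - E_v/2 = 0, [uv,u] = E_v/2 = 195/4, [uv,v] = G_u/2 = 26, [vv,u] = F_v - G_u/2 = 30, [vv,v] = G_v/2 = 16
Gamma^u_ij = (G*[ij,u] - F*[ij,v])/(EG - F^2), Gamma^v_ij = (E*[ij,v] - F*[ij,u])/(EG - F^2)
Gamma_uuu = 0, Gamma_uuv = 195/293, Gamma_uvv = 120/293, Gamma_vuu = 0, Gamma_vuv = 104/293, Gamma_vvv = 64/293
X = (1/2, 3), Y = (3, 7/4) at the point


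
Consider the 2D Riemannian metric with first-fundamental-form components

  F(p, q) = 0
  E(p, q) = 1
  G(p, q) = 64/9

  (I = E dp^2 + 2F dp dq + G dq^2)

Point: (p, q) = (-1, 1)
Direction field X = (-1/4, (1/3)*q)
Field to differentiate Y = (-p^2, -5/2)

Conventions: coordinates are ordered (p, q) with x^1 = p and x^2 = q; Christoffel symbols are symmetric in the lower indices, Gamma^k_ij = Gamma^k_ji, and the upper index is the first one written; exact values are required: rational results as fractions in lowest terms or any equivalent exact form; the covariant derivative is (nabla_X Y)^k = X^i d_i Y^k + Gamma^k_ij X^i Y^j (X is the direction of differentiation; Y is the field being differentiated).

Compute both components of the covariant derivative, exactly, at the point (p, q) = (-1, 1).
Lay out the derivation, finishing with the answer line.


E = 1, F = 0, G = 64/9 at the point
E_p = 0, E_q = 0, F_p = 0, F_q = 0, G_p = 0, G_q = 0
EG - F^2 = 64/9;  g^inv = (9/64) * [[64/9, 0], [0, 1]]
first-kind symbols [ij,l] = (1/2)(d_i g_jl + d_j g_il - d_l g_ij): [pp,p] = E_p/2 = 0, [pp,q] = F_p - E_q/2 = 0, [pq,p] = E_q/2 = 0, [pq,q] = G_p/2 = 0, [qq,p] = F_q - G_p/2 = 0, [qq,q] = G_q/2 = 0
Gamma^p_ij = (G*[ij,p] - F*[ij,q])/(EG - F^2), Gamma^q_ij = (E*[ij,q] - F*[ij,p])/(EG - F^2)
Gamma_ppp = 0, Gamma_ppq = 0, Gamma_pqq = 0, Gamma_qpp = 0, Gamma_qpq = 0, Gamma_qqq = 0
X = (-1/4, 1/3), Y = (-1, -5/2) at the point

Answer: (nabla_X Y)^p = -1/2, (nabla_X Y)^q = 0


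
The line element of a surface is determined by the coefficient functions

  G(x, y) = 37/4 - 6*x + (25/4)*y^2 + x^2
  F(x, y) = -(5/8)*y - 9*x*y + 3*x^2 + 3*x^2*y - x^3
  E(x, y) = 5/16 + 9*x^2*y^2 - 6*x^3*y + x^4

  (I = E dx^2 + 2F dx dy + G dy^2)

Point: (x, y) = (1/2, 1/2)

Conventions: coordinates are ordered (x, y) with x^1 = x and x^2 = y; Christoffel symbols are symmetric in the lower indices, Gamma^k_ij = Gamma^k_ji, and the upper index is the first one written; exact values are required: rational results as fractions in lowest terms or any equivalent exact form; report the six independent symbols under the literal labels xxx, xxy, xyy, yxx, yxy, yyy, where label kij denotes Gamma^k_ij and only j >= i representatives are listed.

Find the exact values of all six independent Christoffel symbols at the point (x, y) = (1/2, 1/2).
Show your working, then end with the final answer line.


E = 9/16, F = -25/16, G = 129/16 at the point
E_x = 1/2, E_y = 3/2, F_x = -3/4, F_y = -35/8, G_x = -5, G_y = 25/4
EG - F^2 = 67/32;  g^inv = (32/67) * [[129/16, 25/16], [25/16, 9/16]]
first-kind symbols [ij,l] = (1/2)(d_i g_jl + d_j g_il - d_l g_ij): [xx,x] = E_x/2 = 1/4, [xx,y] = F_x - E_y/2 = -3/2, [xy,x] = E_y/2 = 3/4, [xy,y] = G_x/2 = -5/2, [yy,x] = F_y - G_x/2 = -15/8, [yy,y] = G_y/2 = 25/8
Gamma^x_ij = (G*[ij,x] - F*[ij,y])/(EG - F^2), Gamma^y_ij = (E*[ij,y] - F*[ij,x])/(EG - F^2)

Answer: Gamma_xxx = -21/134, Gamma_xxy = 137/134, Gamma_xyy = -655/134, Gamma_yxx = -29/134, Gamma_yxy = -15/134, Gamma_yyy = -75/134


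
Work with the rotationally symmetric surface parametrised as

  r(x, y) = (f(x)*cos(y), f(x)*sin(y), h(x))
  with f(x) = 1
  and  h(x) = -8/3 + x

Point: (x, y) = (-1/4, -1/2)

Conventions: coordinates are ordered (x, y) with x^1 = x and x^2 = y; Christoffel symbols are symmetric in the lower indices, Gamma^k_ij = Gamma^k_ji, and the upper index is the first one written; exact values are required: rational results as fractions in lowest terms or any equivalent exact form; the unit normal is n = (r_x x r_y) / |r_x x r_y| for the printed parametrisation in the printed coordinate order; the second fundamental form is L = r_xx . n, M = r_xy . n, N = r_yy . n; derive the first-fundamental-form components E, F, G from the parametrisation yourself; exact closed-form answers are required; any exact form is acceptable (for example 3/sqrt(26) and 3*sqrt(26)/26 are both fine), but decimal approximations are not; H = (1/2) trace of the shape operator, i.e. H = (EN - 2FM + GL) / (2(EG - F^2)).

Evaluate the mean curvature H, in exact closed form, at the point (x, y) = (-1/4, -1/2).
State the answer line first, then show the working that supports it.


Answer: H = 1/2

f = 1, f' = 0, f'' = 0, h' = 1, h'' = 0
E = 1, F = 0, G = 1; answer radicand W^2 = 1
unnormalised second-form numerators: l = 0, m = 0, n = 1; L = l/sqrt(1), and similarly M = m/sqrt(W^2), N = n/sqrt(W^2)
H = (E*n - 2*F*m + G*l) / (2*(EG - F^2)*sqrt(W^2)); E*n - 2*F*m + G*l = 1, EG - F^2 = 1, so H = (1/2)/sqrt(1)


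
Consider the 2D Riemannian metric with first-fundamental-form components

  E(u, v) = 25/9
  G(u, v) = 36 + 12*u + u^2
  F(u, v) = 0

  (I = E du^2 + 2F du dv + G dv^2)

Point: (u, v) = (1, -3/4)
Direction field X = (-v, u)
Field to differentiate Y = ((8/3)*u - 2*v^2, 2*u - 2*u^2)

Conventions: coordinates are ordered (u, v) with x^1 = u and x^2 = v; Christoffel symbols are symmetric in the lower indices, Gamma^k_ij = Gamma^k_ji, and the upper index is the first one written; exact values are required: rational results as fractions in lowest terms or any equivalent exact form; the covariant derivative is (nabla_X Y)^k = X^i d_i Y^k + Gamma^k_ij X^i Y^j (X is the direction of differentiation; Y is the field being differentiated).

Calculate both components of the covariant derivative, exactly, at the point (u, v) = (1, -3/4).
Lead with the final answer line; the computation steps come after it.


Answer: (nabla_X Y)^u = 5, (nabla_X Y)^v = -215/168

E = 25/9, F = 0, G = 49 at the point
E_u = 0, E_v = 0, F_u = 0, F_v = 0, G_u = 14, G_v = 0
EG - F^2 = 1225/9;  g^inv = (9/1225) * [[49, 0], [0, 25/9]]
first-kind symbols [ij,l] = (1/2)(d_i g_jl + d_j g_il - d_l g_ij): [uu,u] = E_u/2 = 0, [uu,v] = F_u - E_v/2 = 0, [uv,u] = E_v/2 = 0, [uv,v] = G_u/2 = 7, [vv,u] = F_v - G_u/2 = -7, [vv,v] = G_v/2 = 0
Gamma^u_ij = (G*[ij,u] - F*[ij,v])/(EG - F^2), Gamma^v_ij = (E*[ij,v] - F*[ij,u])/(EG - F^2)
Gamma_uuu = 0, Gamma_uuv = 0, Gamma_uvv = -63/25, Gamma_vuu = 0, Gamma_vuv = 1/7, Gamma_vvv = 0
X = (3/4, 1), Y = (37/24, 0) at the point


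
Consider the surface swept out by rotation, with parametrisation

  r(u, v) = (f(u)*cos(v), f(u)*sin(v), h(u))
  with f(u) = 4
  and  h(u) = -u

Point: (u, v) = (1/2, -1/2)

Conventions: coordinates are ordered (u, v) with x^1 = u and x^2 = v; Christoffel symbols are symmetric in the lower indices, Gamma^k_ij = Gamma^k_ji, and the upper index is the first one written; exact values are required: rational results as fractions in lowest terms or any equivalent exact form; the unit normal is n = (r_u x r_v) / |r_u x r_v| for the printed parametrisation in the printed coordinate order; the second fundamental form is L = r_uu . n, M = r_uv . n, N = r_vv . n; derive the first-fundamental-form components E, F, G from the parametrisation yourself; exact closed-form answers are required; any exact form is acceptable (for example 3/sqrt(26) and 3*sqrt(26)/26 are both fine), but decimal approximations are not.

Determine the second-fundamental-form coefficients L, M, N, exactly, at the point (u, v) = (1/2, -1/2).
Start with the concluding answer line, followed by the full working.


Answer: L = 0, M = 0, N = -4

f = 4, f' = 0, f'' = 0, h' = -1, h'' = 0
E = 1, F = 0, G = 16; answer radicand W^2 = 1
unnormalised second-form numerators: l = 0, m = 0, n = -4; L = l/sqrt(1), and similarly M = m/sqrt(W^2), N = n/sqrt(W^2)


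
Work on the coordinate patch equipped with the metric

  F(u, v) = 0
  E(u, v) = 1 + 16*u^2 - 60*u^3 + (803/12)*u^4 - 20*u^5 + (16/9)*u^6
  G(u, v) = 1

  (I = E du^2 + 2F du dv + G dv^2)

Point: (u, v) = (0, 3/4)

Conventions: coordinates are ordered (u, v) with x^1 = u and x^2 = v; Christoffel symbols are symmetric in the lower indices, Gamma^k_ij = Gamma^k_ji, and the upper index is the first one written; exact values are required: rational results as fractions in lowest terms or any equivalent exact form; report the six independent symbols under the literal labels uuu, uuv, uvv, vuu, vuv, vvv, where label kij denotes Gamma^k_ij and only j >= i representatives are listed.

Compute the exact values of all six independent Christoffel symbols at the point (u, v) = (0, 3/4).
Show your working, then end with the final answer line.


E = 1, F = 0, G = 1 at the point
E_u = 0, E_v = 0, F_u = 0, F_v = 0, G_u = 0, G_v = 0
EG - F^2 = 1;  g^inv = (1) * [[1, 0], [0, 1]]
first-kind symbols [ij,l] = (1/2)(d_i g_jl + d_j g_il - d_l g_ij): [uu,u] = E_u/2 = 0, [uu,v] = F_u - E_v/2 = 0, [uv,u] = E_v/2 = 0, [uv,v] = G_u/2 = 0, [vv,u] = F_v - G_u/2 = 0, [vv,v] = G_v/2 = 0
Gamma^u_ij = (G*[ij,u] - F*[ij,v])/(EG - F^2), Gamma^v_ij = (E*[ij,v] - F*[ij,u])/(EG - F^2)

Answer: Gamma_uuu = 0, Gamma_uuv = 0, Gamma_uvv = 0, Gamma_vuu = 0, Gamma_vuv = 0, Gamma_vvv = 0


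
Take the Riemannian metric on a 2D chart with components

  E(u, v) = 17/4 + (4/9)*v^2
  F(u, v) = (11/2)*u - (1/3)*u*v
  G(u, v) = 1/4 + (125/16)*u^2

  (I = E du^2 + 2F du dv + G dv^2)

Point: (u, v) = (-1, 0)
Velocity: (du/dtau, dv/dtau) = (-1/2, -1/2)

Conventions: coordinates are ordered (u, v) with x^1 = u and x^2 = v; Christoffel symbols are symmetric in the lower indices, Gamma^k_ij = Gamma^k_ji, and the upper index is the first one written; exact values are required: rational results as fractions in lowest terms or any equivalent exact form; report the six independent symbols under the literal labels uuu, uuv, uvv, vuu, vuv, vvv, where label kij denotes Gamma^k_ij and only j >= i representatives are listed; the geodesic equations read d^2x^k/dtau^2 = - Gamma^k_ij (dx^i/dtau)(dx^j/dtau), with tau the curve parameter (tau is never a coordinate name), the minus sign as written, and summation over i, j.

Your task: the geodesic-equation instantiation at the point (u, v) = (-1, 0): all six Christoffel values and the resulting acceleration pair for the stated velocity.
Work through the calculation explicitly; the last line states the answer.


E = 17/4, F = -11/2, G = 129/16 at the point
E_u = 0, E_v = 0, F_u = 11/2, F_v = 1/3, G_u = -125/8, G_v = 0
EG - F^2 = 257/64;  g^inv = (64/257) * [[129/16, 11/2], [11/2, 17/4]]
first-kind symbols [ij,l] = (1/2)(d_i g_jl + d_j g_il - d_l g_ij): [uu,u] = E_u/2 = 0, [uu,v] = F_u - E_v/2 = 11/2, [uv,u] = E_v/2 = 0, [uv,v] = G_u/2 = -125/16, [vv,u] = F_v - G_u/2 = 391/48, [vv,v] = G_v/2 = 0
Gamma^u_ij = (G*[ij,u] - F*[ij,v])/(EG - F^2), Gamma^v_ij = (E*[ij,v] - F*[ij,u])/(EG - F^2)
Gamma_uuu = 1936/257, Gamma_uuv = -2750/257, Gamma_uvv = 16813/1028, Gamma_vuu = 1496/257, Gamma_vuv = -2125/257, Gamma_vvv = 8602/771
d^2u/dtau^2 = -(Gamma_uuu*(-1/2)^2 + 2*Gamma_uuv*(-1/2)*(-1/2) + Gamma_uvv*(-1/2)^2) = -2557/4112
d^2v/dtau^2 = -(Gamma_vuu*(-1/2)^2 + 2*Gamma_vuv*(-1/2)*(-1/2) + Gamma_vvv*(-1/2)^2) = -85/771

Answer: Gamma_uuu = 1936/257, Gamma_uuv = -2750/257, Gamma_uvv = 16813/1028, Gamma_vuu = 1496/257, Gamma_vuv = -2125/257, Gamma_vvv = 8602/771; accelerations (d^2u/dtau^2, d^2v/dtau^2) = (-2557/4112, -85/771)


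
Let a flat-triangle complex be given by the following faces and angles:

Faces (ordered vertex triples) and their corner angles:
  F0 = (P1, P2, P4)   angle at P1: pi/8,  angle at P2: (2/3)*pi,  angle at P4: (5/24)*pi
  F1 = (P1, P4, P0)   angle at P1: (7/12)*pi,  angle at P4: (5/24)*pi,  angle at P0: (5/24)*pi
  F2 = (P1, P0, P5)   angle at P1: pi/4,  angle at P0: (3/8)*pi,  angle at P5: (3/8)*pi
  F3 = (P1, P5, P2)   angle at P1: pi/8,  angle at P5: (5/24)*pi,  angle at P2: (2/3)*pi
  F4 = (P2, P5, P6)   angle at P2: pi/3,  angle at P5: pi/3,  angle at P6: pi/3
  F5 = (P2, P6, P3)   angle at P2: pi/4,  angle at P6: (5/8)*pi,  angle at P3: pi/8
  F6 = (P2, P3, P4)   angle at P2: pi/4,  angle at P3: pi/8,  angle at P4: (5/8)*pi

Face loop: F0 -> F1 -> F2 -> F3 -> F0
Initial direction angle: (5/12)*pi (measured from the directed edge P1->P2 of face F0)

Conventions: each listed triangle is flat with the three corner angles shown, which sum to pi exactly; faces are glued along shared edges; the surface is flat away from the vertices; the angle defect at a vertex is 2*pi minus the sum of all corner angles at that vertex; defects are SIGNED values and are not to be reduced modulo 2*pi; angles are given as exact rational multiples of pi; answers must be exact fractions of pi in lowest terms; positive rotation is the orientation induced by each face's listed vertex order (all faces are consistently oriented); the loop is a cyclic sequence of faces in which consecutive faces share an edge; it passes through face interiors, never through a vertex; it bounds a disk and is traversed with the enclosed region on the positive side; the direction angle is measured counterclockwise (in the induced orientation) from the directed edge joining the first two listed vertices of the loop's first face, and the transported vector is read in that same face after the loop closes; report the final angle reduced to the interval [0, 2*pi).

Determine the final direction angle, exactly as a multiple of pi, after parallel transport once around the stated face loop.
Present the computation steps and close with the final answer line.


enclosed vertex P1: corner angles sum to (13/12)*pi, defect = 2*pi - (13/12)*pi = (11/12)*pi
the rotation equals the total enclosed defect, so the final angle is initial + defects (mod 2*pi)
final angle = (5/12)*pi + (11/12)*pi = (4/3)*pi (mod 2*pi)

Answer: final direction angle = (4/3)*pi


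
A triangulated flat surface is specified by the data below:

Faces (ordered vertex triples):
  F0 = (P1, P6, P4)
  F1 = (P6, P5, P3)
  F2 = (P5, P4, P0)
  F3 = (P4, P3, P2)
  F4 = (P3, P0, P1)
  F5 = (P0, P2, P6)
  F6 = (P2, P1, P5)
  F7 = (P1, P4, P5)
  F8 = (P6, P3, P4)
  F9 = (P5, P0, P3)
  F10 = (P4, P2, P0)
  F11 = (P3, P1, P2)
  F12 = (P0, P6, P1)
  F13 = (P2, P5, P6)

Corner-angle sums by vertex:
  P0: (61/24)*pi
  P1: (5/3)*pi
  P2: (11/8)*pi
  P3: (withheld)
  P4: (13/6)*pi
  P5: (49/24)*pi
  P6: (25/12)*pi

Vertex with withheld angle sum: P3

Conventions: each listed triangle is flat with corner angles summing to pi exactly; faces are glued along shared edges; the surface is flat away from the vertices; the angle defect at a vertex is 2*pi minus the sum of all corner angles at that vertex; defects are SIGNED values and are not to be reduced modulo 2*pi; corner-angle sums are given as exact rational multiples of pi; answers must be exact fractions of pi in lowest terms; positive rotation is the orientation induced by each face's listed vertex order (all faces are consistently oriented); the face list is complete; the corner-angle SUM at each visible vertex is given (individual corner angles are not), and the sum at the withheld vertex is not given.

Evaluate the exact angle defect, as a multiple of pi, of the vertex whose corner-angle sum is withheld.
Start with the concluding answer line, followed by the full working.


Answer: defect(P3) = -pi/8

V = 7, E = 21, F = 14; chi = V - E + F = 0
Gauss-Bonnet: total defect = 2*pi*chi = 0; visible defects sum to pi/8


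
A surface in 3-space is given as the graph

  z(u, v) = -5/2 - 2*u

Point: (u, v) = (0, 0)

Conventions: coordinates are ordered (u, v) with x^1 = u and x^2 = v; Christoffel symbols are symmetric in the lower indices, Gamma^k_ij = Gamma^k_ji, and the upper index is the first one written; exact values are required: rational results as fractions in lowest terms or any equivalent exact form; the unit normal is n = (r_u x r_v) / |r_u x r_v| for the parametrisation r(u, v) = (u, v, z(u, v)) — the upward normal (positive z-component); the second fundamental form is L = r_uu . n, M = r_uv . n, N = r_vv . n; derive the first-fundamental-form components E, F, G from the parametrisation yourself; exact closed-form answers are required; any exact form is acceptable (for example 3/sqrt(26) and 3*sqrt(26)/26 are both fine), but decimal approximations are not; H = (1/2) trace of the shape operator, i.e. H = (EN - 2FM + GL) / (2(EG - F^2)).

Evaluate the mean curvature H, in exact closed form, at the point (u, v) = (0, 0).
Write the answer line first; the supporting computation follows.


Answer: H = 0

z_u = -2, z_v = 0, z_uu = 0, z_uv = 0, z_vv = 0
E = 5, F = 0, G = 1; answer radicand W^2 = 5
unnormalised second-form numerators: l = 0, m = 0, n = 0; L = l/sqrt(5), and similarly M = m/sqrt(W^2), N = n/sqrt(W^2)
H = (E*n - 2*F*m + G*l) / (2*(EG - F^2)*sqrt(W^2)); E*n - 2*F*m + G*l = 0, EG - F^2 = 5, so H = (0)/sqrt(5)


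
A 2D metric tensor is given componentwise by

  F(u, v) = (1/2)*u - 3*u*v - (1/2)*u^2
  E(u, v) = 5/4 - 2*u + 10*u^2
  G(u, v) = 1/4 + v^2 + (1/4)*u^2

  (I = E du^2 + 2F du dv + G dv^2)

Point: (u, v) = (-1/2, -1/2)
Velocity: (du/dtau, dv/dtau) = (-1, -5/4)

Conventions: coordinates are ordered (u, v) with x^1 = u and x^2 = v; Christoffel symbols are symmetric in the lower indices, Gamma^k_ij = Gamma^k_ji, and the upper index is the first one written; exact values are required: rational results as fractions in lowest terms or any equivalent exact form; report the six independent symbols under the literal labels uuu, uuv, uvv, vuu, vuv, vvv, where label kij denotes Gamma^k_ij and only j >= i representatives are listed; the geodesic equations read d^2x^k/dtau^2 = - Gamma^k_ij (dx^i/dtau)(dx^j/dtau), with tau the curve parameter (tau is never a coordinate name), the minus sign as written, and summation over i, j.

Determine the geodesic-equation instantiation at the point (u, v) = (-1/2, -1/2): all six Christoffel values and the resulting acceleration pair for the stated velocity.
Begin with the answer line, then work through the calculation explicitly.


Answer: Gamma_uuu = -2/5, Gamma_uuv = -1/10, Gamma_uvv = 1/4, Gamma_vuu = 164/45, Gamma_vuv = -19/45, Gamma_vvv = -7/18; accelerations (d^2u/dtau^2, d^2v/dtau^2) = (83/320, -317/160)

E = 19/4, F = -9/8, G = 9/16 at the point
E_u = -12, E_v = 0, F_u = 5/2, F_v = 3/2, G_u = -1/4, G_v = -1
EG - F^2 = 45/32;  g^inv = (32/45) * [[9/16, 9/8], [9/8, 19/4]]
first-kind symbols [ij,l] = (1/2)(d_i g_jl + d_j g_il - d_l g_ij): [uu,u] = E_u/2 = -6, [uu,v] = F_u - E_v/2 = 5/2, [uv,u] = E_v/2 = 0, [uv,v] = G_u/2 = -1/8, [vv,u] = F_v - G_u/2 = 13/8, [vv,v] = G_v/2 = -1/2
Gamma^u_ij = (G*[ij,u] - F*[ij,v])/(EG - F^2), Gamma^v_ij = (E*[ij,v] - F*[ij,u])/(EG - F^2)
Gamma_uuu = -2/5, Gamma_uuv = -1/10, Gamma_uvv = 1/4, Gamma_vuu = 164/45, Gamma_vuv = -19/45, Gamma_vvv = -7/18
d^2u/dtau^2 = -(Gamma_uuu*(-1)^2 + 2*Gamma_uuv*(-1)*(-5/4) + Gamma_uvv*(-5/4)^2) = 83/320
d^2v/dtau^2 = -(Gamma_vuu*(-1)^2 + 2*Gamma_vuv*(-1)*(-5/4) + Gamma_vvv*(-5/4)^2) = -317/160


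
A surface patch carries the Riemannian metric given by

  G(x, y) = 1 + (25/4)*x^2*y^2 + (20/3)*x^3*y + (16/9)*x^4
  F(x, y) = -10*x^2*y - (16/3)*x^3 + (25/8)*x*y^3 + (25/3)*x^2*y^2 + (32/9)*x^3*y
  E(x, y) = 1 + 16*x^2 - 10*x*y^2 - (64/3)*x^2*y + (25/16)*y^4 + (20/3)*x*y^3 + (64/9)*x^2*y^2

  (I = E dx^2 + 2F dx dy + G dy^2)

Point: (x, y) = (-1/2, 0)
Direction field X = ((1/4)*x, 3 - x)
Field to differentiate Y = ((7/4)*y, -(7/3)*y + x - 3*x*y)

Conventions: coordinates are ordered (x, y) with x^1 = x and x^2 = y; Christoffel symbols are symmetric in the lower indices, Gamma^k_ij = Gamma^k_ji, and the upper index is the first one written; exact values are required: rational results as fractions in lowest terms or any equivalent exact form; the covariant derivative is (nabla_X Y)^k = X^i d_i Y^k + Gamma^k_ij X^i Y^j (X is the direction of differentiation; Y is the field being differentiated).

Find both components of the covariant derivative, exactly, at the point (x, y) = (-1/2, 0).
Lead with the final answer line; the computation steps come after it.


Answer: (nabla_X Y)^x = 2557/368, (nabla_X Y)^y = -6413/2208

E = 5, F = 2/3, G = 10/9 at the point
E_x = -16, E_y = -16/3, F_x = -4, F_y = -53/18, G_x = -8/9, G_y = -5/6
EG - F^2 = 46/9;  g^inv = (9/46) * [[10/9, -2/3], [-2/3, 5]]
first-kind symbols [ij,l] = (1/2)(d_i g_jl + d_j g_il - d_l g_ij): [xx,x] = E_x/2 = -8, [xx,y] = F_x - E_y/2 = -4/3, [xy,x] = E_y/2 = -8/3, [xy,y] = G_x/2 = -4/9, [yy,x] = F_y - G_x/2 = -5/2, [yy,y] = G_y/2 = -5/12
Gamma^x_ij = (G*[ij,x] - F*[ij,y])/(EG - F^2), Gamma^y_ij = (E*[ij,y] - F*[ij,x])/(EG - F^2)
Gamma_xxx = -36/23, Gamma_xxy = -12/23, Gamma_xyy = -45/92, Gamma_yxx = -6/23, Gamma_yxy = -2/23, Gamma_yyy = -15/184
X = (-1/8, 7/2), Y = (0, -1/2) at the point


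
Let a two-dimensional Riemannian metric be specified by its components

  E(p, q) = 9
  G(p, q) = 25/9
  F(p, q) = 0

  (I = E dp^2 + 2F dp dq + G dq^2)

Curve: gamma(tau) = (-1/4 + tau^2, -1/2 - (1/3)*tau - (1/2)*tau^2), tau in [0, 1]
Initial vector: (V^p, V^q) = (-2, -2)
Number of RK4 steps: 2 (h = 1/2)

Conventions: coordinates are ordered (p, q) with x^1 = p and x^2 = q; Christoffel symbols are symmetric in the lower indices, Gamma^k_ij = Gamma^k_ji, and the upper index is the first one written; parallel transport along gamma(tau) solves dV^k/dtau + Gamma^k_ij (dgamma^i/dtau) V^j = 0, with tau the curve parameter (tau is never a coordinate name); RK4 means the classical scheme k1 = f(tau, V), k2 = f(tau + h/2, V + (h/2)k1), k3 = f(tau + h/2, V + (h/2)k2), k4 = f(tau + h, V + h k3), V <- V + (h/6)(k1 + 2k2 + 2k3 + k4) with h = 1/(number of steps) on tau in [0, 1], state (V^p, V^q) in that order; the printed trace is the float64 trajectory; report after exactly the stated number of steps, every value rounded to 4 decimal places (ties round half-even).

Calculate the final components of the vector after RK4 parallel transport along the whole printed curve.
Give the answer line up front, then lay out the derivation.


Answer: V^p = -2.0000, V^q = -2.0000

gamma'(tau) = (2*tau, -1/3 - tau); f(tau, V)^k = -Gamma^k_ij(gamma(tau)) gamma'^i(tau) V^j; h = 1/2; intermediate values shown to 6 dp
curve data and Christoffel symbols at the stage parameters:
  tau = 0.000000: gamma = (-0.250000, -0.500000), gamma' = (0.000000, -0.333333); Gamma_ppp = 0.000000, Gamma_ppq = 0.000000, Gamma_pqq = 0.000000, Gamma_qpp = 0.000000, Gamma_qpq = 0.000000, Gamma_qqq = 0.000000
  tau = 0.250000: gamma = (-0.187500, -0.614583), gamma' = (0.500000, -0.583333); Gamma_ppp = 0.000000, Gamma_ppq = 0.000000, Gamma_pqq = 0.000000, Gamma_qpp = 0.000000, Gamma_qpq = 0.000000, Gamma_qqq = 0.000000
  tau = 0.500000: gamma = (0.000000, -0.791667), gamma' = (1.000000, -0.833333); Gamma_ppp = 0.000000, Gamma_ppq = 0.000000, Gamma_pqq = 0.000000, Gamma_qpp = 0.000000, Gamma_qpq = 0.000000, Gamma_qqq = 0.000000
  tau = 0.750000: gamma = (0.312500, -1.031250), gamma' = (1.500000, -1.083333); Gamma_ppp = 0.000000, Gamma_ppq = 0.000000, Gamma_pqq = 0.000000, Gamma_qpp = 0.000000, Gamma_qpq = 0.000000, Gamma_qqq = 0.000000
  tau = 1.000000: gamma = (0.750000, -1.333333), gamma' = (2.000000, -1.333333); Gamma_ppp = 0.000000, Gamma_ppq = 0.000000, Gamma_pqq = 0.000000, Gamma_qpp = 0.000000, Gamma_qpq = 0.000000, Gamma_qqq = 0.000000
step 0: V^p = -2.0000, V^q = -2.0000
step 1: k1 = (0.000000, 0.000000), k2 = (0.000000, 0.000000), k3 = (0.000000, 0.000000), k4 = (0.000000, 0.000000); V <- V + (h/6)(k1 + 2k2 + 2k3 + k4): V^p = -2.0000, V^q = -2.0000
step 2: k1 = (0.000000, 0.000000), k2 = (0.000000, 0.000000), k3 = (0.000000, 0.000000), k4 = (0.000000, 0.000000); V <- V + (h/6)(k1 + 2k2 + 2k3 + k4): V^p = -2.0000, V^q = -2.0000


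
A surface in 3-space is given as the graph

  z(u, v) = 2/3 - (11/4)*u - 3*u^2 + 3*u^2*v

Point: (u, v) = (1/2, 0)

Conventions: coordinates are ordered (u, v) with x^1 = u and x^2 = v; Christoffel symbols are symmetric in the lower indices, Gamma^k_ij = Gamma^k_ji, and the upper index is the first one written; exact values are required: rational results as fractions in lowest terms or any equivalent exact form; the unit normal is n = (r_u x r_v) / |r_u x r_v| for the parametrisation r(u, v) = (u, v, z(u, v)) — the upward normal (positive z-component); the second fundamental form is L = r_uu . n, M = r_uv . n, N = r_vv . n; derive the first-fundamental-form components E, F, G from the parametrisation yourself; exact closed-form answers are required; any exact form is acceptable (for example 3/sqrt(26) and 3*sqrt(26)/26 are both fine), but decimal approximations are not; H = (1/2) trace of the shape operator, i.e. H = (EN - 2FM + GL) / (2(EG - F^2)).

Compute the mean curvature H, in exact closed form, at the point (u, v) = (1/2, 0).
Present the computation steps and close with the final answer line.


z_u = -23/4, z_v = 3/4, z_uu = -6, z_uv = 3, z_vv = 0
E = 545/16, F = -69/16, G = 25/16; answer radicand W^2 = 277/8
unnormalised second-form numerators: l = -6, m = 3, n = 0; L = l/sqrt(277/8), and similarly M = m/sqrt(W^2), N = n/sqrt(W^2)
H = (E*n - 2*F*m + G*l) / (2*(EG - F^2)*sqrt(W^2)); E*n - 2*F*m + G*l = 33/2, EG - F^2 = 277/8, so H = (66/277)/sqrt(277/8)

Answer: H = 132*sqrt(554)/76729


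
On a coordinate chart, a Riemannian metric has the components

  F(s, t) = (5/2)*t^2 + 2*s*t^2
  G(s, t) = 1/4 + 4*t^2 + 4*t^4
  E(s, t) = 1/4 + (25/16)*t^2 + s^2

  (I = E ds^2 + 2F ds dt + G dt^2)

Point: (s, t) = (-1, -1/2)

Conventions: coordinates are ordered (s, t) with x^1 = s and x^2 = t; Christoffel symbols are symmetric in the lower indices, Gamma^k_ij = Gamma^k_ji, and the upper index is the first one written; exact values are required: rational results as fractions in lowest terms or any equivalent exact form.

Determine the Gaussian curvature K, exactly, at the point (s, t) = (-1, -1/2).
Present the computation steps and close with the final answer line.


E = 105/64, F = 1/8, G = 3/2, EG - F^2 = 313/128 at the point
E_s = -2, E_t = -25/16, F_s = 1/2, F_t = -1/2, G_s = 0, G_t = -6
E_tt = 25/8, F_st = -2, G_ss = 0
Using the Brioschi determinant formula for K from the metric derivatives:
M1 = [[-E_tt/2 + F_st - G_ss/2, E_s/2, F_s - E_t/2], [F_t - G_s/2, E, F], [G_t/2, F, G]] = [[-57/16, -1, 41/32], [-1/2, 105/64, 1/8], [-3, 1/8, 3/2]]; det M1 = -2929/1024
M2 = [[0, E_t/2, G_s/2], [E_t/2, E, F], [G_s/2, F, G]] = [[0, -25/32, 0], [-25/32, 105/64, 1/8], [0, 1/8, 3/2]]; det M2 = -1875/2048
det M1 - det M2 = -3983/2048; K = -3983/2048 / (313/128)^2 = -31864/97969

Answer: K = -31864/97969


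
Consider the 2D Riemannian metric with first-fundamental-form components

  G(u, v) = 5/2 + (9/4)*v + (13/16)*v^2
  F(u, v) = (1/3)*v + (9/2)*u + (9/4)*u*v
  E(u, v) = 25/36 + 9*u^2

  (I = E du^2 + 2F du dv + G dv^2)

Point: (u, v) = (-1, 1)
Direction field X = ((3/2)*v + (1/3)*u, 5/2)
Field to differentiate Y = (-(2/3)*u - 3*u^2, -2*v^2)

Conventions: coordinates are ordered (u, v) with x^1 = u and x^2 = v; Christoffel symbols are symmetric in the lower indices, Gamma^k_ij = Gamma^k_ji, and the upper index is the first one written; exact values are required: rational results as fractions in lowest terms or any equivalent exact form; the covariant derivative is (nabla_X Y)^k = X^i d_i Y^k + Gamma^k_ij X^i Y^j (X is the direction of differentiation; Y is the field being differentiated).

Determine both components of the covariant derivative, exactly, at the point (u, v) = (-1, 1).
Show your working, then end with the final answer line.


E = 349/36, F = -77/12, G = 89/16 at the point
E_u = -18, E_v = 0, F_u = 27/4, F_v = -23/12, G_u = 0, G_v = 31/8
EG - F^2 = 7345/576;  g^inv = (576/7345) * [[89/16, 77/12], [77/12, 349/36]]
first-kind symbols [ij,l] = (1/2)(d_i g_jl + d_j g_il - d_l g_ij): [uu,u] = E_u/2 = -9, [uu,v] = F_u - E_v/2 = 27/4, [uv,u] = E_v/2 = 0, [uv,v] = G_u/2 = 0, [vv,u] = F_v - G_u/2 = -23/12, [vv,v] = G_v/2 = 31/16
Gamma^u_ij = (G*[ij,u] - F*[ij,v])/(EG - F^2), Gamma^v_ij = (E*[ij,v] - F*[ij,u])/(EG - F^2)
Gamma_uuu = -3888/7345, Gamma_uuv = 0, Gamma_uvv = 204/1469, Gamma_vuu = 4428/7345, Gamma_vuv = 0, Gamma_vvv = 747/1469
X = (7/6, 5/2), Y = (-7/3, -2) at the point

Answer: (nabla_X Y)^u = 460676/66105, (nabla_X Y)^v = -104179/7345


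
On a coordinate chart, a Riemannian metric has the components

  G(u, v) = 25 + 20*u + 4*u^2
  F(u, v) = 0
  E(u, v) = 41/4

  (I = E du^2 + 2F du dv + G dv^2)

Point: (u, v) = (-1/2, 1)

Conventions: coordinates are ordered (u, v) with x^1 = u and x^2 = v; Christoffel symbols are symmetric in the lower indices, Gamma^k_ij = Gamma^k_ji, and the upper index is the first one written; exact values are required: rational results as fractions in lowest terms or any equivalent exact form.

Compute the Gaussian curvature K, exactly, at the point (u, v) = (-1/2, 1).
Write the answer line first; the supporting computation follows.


Answer: K = 0

E = 41/4, F = 0, G = 16, EG - F^2 = 164 at the point
E_u = 0, E_v = 0, F_u = 0, F_v = 0, G_u = 16, G_v = 0
E_vv = 0, F_uv = 0, G_uu = 8
The intrinsic route: Brioschi's K = (det M1 - det M2)/(EG - F^2)^2.
M1 = [[-E_vv/2 + F_uv - G_uu/2, E_u/2, F_u - E_v/2], [F_v - G_u/2, E, F], [G_v/2, F, G]] = [[-4, 0, 0], [-8, 41/4, 0], [0, 0, 16]]; det M1 = -656
M2 = [[0, E_v/2, G_u/2], [E_v/2, E, F], [G_u/2, F, G]] = [[0, 0, 8], [0, 41/4, 0], [8, 0, 16]]; det M2 = -656
det M1 - det M2 = 0; K = 0 / (164)^2 = 0


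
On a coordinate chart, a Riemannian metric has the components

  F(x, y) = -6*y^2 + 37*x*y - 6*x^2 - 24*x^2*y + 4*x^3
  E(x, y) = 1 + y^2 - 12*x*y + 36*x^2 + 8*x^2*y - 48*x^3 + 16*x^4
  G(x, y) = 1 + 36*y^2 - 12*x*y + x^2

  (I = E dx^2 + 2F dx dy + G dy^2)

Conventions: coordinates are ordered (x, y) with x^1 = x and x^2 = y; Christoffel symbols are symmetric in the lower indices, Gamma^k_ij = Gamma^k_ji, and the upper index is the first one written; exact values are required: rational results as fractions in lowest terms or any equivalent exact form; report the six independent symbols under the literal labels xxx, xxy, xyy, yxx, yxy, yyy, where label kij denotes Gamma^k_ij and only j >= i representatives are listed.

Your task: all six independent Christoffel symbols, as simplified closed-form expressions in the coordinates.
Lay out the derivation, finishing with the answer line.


E = 1 + y^2 - 12*x*y + 36*x^2 + 8*x^2*y - 48*x^3 + 16*x^4; F = -6*y^2 + 37*x*y - 6*x^2 - 24*x^2*y + 4*x^3; G = 1 + 36*y^2 - 12*x*y + x^2
Gamma^k_ij = (1/2) g^{kl} (d_i g_jl + d_j g_il - d_l g_ij), with g^inv = (1/(EG-F^2)) [[G, -F], [-F, E]]
first partials: E_x = -12*y + 72*x + 16*x*y - 144*x^2 + 64*x^3, E_y = 2*y - 12*x + 8*x^2, F_x = 37*y - 12*x - 48*x*y + 12*x^2, F_y = -12*y + 37*x - 24*x^2, G_x = -12*y + 2*x, G_y = 72*y - 12*x
D = EG - F^2 = 1 + 37*y^2 - 24*x*y + 37*x^2 + 8*x^2*y - 48*x^3 + 16*x^4
expanded: Gamma^x_xx = (G E_x - 2F F_x + F E_y)/(2D), Gamma^x_xy = (G E_y - F G_x)/(2D), Gamma^x_yy = (2G F_y - G G_x - F G_y)/(2D), Gamma^y_xx = (2E F_x - E E_y - F E_x)/(2D), Gamma^y_xy = (E G_x - F E_y)/(2D), Gamma^y_yy = (E G_y - 2F F_y + F G_x)/(2D); substitute and cancel common factors

Answer: Gamma_xxx = (32*x^3 - 72*x^2 + 8*x*y + 36*x - 6*y)/(16*x^4 - 48*x^3 + 8*x^2*y + 37*x^2 - 24*x*y + 37*y^2 + 1), Gamma_xxy = (4*x^2 - 6*x + y)/(16*x^4 - 48*x^3 + 8*x^2*y + 37*x^2 - 24*x*y + 37*y^2 + 1), Gamma_xyy = (-24*x^2 + 36*x - 6*y)/(16*x^4 - 48*x^3 + 8*x^2*y + 37*x^2 - 24*x*y + 37*y^2 + 1), Gamma_yxx = (8*x^2 - 48*x*y - 6*x + 36*y)/(16*x^4 - 48*x^3 + 8*x^2*y + 37*x^2 - 24*x*y + 37*y^2 + 1), Gamma_yxy = (x - 6*y)/(16*x^4 - 48*x^3 + 8*x^2*y + 37*x^2 - 24*x*y + 37*y^2 + 1), Gamma_yyy = (-6*x + 36*y)/(16*x^4 - 48*x^3 + 8*x^2*y + 37*x^2 - 24*x*y + 37*y^2 + 1)


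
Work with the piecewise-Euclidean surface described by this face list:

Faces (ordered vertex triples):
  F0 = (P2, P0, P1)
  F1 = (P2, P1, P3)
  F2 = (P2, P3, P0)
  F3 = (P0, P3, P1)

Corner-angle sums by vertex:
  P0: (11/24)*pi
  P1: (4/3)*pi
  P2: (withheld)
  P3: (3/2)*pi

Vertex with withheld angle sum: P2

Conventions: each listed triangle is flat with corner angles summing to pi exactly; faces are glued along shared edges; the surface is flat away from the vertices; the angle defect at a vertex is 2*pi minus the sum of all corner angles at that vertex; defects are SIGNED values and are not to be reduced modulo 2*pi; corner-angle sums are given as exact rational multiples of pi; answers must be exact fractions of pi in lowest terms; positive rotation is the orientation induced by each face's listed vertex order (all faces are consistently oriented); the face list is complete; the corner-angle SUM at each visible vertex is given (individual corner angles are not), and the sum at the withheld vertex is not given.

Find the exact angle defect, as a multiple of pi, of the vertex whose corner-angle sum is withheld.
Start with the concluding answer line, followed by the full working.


Answer: defect(P2) = (31/24)*pi

V = 4, E = 6, F = 4; chi = V - E + F = 2
Gauss-Bonnet: total defect = 2*pi*chi = 4*pi; visible defects sum to (65/24)*pi


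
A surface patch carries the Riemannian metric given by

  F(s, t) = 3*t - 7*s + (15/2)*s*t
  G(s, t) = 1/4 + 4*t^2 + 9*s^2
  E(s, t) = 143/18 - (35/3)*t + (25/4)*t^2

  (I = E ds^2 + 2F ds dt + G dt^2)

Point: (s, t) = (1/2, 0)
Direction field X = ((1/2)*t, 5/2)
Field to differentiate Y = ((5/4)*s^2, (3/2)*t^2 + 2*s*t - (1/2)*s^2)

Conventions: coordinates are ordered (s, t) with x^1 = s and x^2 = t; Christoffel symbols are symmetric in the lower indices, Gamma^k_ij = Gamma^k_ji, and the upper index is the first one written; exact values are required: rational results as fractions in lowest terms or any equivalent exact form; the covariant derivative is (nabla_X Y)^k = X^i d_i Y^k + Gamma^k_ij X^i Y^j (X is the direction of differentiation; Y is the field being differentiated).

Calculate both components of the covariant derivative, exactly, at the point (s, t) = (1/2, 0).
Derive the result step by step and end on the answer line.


E = 143/18, F = -7/2, G = 5/2 at the point
E_s = 0, E_t = -35/3, F_s = -7, F_t = 27/4, G_s = 9, G_t = 0
EG - F^2 = 137/18;  g^inv = (18/137) * [[5/2, 7/2], [7/2, 143/18]]
first-kind symbols [ij,l] = (1/2)(d_i g_jl + d_j g_il - d_l g_ij): [ss,s] = E_s/2 = 0, [ss,t] = F_s - E_t/2 = -7/6, [st,s] = E_t/2 = -35/6, [st,t] = G_s/2 = 9/2, [tt,s] = F_t - G_s/2 = 9/4, [tt,t] = G_t/2 = 0
Gamma^s_ij = (G*[ij,s] - F*[ij,t])/(EG - F^2), Gamma^t_ij = (E*[ij,t] - F*[ij,s])/(EG - F^2)
Gamma_sss = -147/274, Gamma_sst = 21/137, Gamma_stt = 405/548, Gamma_tss = -1001/822, Gamma_tst = 276/137, Gamma_ttt = 567/548
X = (0, 5/2), Y = (5/16, -1/8) at the point

Answer: (nabla_X Y)^s = -975/8768, (nabla_X Y)^t = 32885/8768


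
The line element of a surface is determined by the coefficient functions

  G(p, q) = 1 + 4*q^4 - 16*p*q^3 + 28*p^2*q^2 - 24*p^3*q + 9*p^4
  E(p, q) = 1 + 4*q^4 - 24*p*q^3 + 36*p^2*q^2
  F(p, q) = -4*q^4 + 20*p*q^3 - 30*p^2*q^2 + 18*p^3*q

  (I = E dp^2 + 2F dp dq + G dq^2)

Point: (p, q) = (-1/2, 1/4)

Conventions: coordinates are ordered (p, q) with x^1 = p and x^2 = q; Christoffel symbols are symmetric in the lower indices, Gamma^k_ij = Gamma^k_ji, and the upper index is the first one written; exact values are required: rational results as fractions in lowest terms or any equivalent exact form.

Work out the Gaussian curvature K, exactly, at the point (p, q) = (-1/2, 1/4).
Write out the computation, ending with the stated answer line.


E = 113/64, F = -77/64, G = 185/64, EG - F^2 = 117/32 at the point
E_p = -21/8, E_q = 7, F_p = 89/16, F_q = -65/8, G_p = -11, G_q = 33/4
E_qq = 39, F_pq = 129/4, G_pp = 97/2
Compute both Brioschi determinants and normalise by (EG - F^2)^2.
M1 = [[-E_qq/2 + F_pq - G_pp/2, E_p/2, F_p - E_q/2], [F_q - G_p/2, E, F], [G_q/2, F, G]] = [[-23/2, -21/16, 33/16], [-21/8, 113/64, -77/64], [33/8, -77/64, 185/64]]; det M1 = -54
M2 = [[0, E_q/2, G_p/2], [E_q/2, E, F], [G_p/2, F, G]] = [[0, 7/2, -11/2], [7/2, 113/64, -77/64], [-11/2, -77/64, 185/64]]; det M2 = -85/2
det M1 - det M2 = -23/2; K = -23/2 / (117/32)^2 = -11776/13689

Answer: K = -11776/13689


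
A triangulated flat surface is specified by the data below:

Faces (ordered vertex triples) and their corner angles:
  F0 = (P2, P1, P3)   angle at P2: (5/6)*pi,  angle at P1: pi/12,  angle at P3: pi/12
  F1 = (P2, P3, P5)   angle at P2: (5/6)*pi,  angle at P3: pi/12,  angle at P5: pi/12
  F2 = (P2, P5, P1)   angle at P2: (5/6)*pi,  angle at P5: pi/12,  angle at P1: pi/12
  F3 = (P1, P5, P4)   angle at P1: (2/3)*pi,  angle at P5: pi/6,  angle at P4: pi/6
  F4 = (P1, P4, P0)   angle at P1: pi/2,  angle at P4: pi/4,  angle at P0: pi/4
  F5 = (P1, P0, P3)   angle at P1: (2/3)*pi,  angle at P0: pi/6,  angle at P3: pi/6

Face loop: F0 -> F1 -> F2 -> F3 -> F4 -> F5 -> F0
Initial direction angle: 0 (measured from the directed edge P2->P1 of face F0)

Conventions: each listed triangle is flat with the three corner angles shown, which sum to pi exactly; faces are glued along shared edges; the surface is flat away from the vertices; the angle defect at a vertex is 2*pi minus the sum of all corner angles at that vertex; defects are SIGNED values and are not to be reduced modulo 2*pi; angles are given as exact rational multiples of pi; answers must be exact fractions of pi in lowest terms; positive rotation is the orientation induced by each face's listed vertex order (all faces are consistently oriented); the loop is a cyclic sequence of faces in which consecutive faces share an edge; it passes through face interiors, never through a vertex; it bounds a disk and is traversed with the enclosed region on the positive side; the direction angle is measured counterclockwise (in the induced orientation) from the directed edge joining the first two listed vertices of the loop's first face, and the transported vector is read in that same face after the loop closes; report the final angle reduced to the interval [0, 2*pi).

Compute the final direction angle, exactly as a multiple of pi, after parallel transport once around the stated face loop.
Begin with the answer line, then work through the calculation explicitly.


Answer: final direction angle = (3/2)*pi

enclosed vertex P1: corner angles sum to 2*pi, defect = 2*pi - 2*pi = 0
enclosed vertex P2: corner angles sum to (5/2)*pi, defect = 2*pi - (5/2)*pi = -pi/2
summing the enclosed defects onto the initial angle, mod 2*pi in the induced orientation:
final angle = 0 - pi/2 = (3/2)*pi (mod 2*pi)


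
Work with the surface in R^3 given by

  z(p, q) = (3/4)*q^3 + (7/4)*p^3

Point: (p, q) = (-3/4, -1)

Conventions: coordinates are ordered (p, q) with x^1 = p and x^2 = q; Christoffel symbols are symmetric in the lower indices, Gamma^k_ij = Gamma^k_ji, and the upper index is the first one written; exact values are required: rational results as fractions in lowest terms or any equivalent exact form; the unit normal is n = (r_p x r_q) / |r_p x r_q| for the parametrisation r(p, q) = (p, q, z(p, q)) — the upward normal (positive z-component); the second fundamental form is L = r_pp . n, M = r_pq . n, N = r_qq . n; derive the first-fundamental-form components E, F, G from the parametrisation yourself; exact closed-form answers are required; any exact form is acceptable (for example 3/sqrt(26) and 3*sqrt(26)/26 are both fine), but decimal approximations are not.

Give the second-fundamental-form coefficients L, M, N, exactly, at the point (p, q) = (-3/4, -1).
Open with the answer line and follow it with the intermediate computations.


Answer: L = -504*sqrt(60553)/60553, M = 0, N = -288*sqrt(60553)/60553

z_p = 189/64, z_q = 9/4, z_pp = -63/8, z_pq = 0, z_qq = -9/2
E = 39817/4096, F = 1701/256, G = 97/16; answer radicand W^2 = 60553/4096
unnormalised second-form numerators: l = -63/8, m = 0, n = -9/2; L = l/sqrt(60553/4096), and similarly M = m/sqrt(W^2), N = n/sqrt(W^2)
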